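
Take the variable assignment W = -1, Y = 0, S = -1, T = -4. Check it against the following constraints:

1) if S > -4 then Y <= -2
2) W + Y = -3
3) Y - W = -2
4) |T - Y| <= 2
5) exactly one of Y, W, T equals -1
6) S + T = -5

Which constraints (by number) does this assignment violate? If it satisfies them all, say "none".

1) S = -1 > -4, so we need Y ≤ -2; but Y = 0 > -2 — fails.
2) W + Y = -1 + 0 = -1, not -3 — fails.
3) Y - W = 0 - (-1) = 1, not -2 — fails.
4) |-4 - 0| = 4; 4 > 2, exceeds bound 2 — fails.
5) Y=0, W=-1, T=-4; 1 of them equals -1 — holds.
6) S + T = -1 + (-4) = -5 — holds.

The assignment fails constraints 1, 2, 3, and 4.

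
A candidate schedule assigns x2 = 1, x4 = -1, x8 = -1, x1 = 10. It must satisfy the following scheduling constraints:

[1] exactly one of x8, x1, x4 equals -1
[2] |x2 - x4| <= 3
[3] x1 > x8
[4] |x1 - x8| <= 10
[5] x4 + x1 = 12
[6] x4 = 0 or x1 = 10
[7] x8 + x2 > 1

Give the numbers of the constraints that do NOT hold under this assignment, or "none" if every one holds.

Violated: 1, 4, 5, and 7.

[1] x8=-1, x1=10, x4=-1; 2 of them equal -1, not exactly one  false
[2] |1 - (-1)| = 2; 2 ≤ 3  true
[3] x1 = 10, x8 = -1; 10 > -1  true
[4] |10 - (-1)| = 11; 11 > 10, exceeds bound 10  false
[5] x4 + x1 = -1 + 10 = 9, not 12  false
[6] x4 = -1 ≠ 0, but x1 = 10 = 10 (second disjunct)  true
[7] x8 + x2 = -1 + 1 = 0; 0 ≤ 1, bound 1 not met  false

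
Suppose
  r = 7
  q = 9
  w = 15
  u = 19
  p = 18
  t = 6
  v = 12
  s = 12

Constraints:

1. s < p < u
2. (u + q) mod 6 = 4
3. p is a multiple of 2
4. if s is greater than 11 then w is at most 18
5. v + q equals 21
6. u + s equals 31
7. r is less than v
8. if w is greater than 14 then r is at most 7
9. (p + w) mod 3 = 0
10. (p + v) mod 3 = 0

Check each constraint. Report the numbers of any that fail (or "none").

1. values 12 < 18 < 19  yes
2. u + q = 28; 28 mod 6 = 4  yes
3. 18 / 2 = 9, so 2 divides 18  yes
4. s = 12 > 11, so we need w ≤ 18; w = 15 ≤ 18  yes
5. v + q = 12 + 9 = 21  yes
6. u + s = 19 + 12 = 31  yes
7. r = 7, v = 12; 7 < 12  yes
8. w = 15 > 14, so we need r ≤ 7; r = 7 ≤ 7  yes
9. p + w = 33; 33 mod 3 = 0  yes
10. p + v = 30; 30 mod 3 = 0  yes

The assignment satisfies every constraint.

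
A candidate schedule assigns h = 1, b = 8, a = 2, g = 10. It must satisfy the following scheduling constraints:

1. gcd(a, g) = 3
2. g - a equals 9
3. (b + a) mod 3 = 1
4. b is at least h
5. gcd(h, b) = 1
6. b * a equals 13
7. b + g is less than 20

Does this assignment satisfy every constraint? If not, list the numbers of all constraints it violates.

1. gcd(2, 10) = 2, not 3  ✗
2. g - a = 10 - 2 = 8, not 9  ✗
3. b + a = 10; 10 mod 3 = 1  ✓
4. b = 8, h = 1; 8 ≥ 1  ✓
5. gcd(1, 8) = 1  ✓
6. b * a = 8 * 2 = 16, not 13  ✗
7. b + g = 8 + 10 = 18; 18 < 20  ✓

The assignment fails constraints 1, 2, and 6.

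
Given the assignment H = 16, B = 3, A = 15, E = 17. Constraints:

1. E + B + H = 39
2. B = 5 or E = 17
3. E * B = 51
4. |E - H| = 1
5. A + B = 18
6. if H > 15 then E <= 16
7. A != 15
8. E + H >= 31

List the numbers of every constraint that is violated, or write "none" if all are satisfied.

No — constraints 1, 6, and 7 are not satisfied.

1. E + B + H = 17 + 3 + 16 = 36, not 39  ✘
2. B = 3 ≠ 5, but E = 17 = 17 (second disjunct)  ✔
3. E * B = 17 * 3 = 51  ✔
4. |17 - 16| = 1  ✔
5. A + B = 15 + 3 = 18  ✔
6. H = 16 > 15, so we need E ≤ 16; but E = 17 > 16  ✘
7. A = 15, but 15 is required to differ  ✘
8. E + H = 17 + 16 = 33; 33 ≥ 31  ✔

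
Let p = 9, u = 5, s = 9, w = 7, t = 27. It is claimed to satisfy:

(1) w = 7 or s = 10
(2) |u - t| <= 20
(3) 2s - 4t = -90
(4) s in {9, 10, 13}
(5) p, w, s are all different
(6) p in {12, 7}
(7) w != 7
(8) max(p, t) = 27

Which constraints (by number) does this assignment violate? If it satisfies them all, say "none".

Constraints 2, 5, 6, and 7 do not hold.

(1) w = 7 = 7 (first disjunct)  yes
(2) |5 - 27| = 22; 22 > 20, exceeds bound 20  no
(3) 2s - 4t = 2(9) - 4(27) = -90  yes
(4) s = 9 is in {9, 10, 13}  yes
(5) p = s = 9, not all different  no
(6) p = 9 is not in {12, 7}  no
(7) w = 7, but 7 is required to differ  no
(8) max(9, 27) = 27  yes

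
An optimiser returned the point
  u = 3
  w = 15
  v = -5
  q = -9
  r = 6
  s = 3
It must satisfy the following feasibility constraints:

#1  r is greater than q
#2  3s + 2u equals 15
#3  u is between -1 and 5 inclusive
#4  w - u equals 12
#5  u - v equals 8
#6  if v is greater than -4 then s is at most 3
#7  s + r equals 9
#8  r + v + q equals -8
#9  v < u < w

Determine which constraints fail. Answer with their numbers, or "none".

#1 r = 6, q = -9; 6 > -9 — holds.
#2 3s + 2u = 3(3) + 2(3) = 15 — holds.
#3 u = 3 lies in [-1, 5] — holds.
#4 w - u = 15 - 3 = 12 — holds.
#5 u - v = 3 - (-5) = 8 — holds.
#6 v = -5, not > -4; antecedent false, conditional vacuously true — holds.
#7 s + r = 3 + 6 = 9 — holds.
#8 r + v + q = 6 + (-5) + (-9) = -8 — holds.
#9 values -5 < 3 < 15 — holds.

Yes — all constraints hold.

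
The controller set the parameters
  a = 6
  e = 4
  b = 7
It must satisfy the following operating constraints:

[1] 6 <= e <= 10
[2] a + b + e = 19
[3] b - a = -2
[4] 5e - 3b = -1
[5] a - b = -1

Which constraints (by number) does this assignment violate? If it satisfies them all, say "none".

[1] e = 4 is outside [6, 10] — does not hold.
[2] a + b + e = 6 + 7 + 4 = 17, not 19 — does not hold.
[3] b - a = 7 - 6 = 1, not -2 — does not hold.
[4] 5e - 3b = 5(4) - 3(7) = -1 — holds.
[5] a - b = 6 - 7 = -1 — holds.

Constraints 1, 2, 3 do not hold.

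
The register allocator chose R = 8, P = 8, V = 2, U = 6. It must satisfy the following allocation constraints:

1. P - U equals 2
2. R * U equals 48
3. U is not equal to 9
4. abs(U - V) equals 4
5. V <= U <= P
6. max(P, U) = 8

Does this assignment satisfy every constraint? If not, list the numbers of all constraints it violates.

Yes — all constraints hold.

1. P - U = 8 - 6 = 2 — holds.
2. R * U = 8 * 6 = 48 — holds.
3. U = 6, and 6 ≠ 9 — holds.
4. abs(6 - 2) = 4 — holds.
5. values 2 <= 6 <= 8 — holds.
6. max(8, 6) = 8 — holds.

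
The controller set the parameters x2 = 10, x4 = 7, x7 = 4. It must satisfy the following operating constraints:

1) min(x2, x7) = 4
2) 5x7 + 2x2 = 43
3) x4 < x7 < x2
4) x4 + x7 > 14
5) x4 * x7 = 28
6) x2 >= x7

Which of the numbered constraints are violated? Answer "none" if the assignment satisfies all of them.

1) min(10, 4) = 4  true
2) 5x7 + 2x2 = 5(4) + 2(10) = 40, not 43  false
3) values 7, 4, 10; x4 = 7 is not < x7 = 4  false
4) x4 + x7 = 7 + 4 = 11; 11 ≤ 14, bound 14 not met  false
5) x4 * x7 = 7 * 4 = 28  true
6) x2 = 10, x7 = 4; 10 ≥ 4  true

Constraints 2, 3, and 4 are violated.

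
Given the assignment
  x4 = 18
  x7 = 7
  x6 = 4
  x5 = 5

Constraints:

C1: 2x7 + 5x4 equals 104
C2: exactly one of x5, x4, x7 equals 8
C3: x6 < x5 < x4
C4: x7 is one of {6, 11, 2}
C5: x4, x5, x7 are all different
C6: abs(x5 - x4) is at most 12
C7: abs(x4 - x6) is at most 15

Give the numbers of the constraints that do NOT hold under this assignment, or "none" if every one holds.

C1: 2x7 + 5x4 = 2(7) + 5(18) = 104  ✔
C2: x5=5, x4=18, x7=7; 0 of them equal 8, not exactly one  ✘
C3: values 4 < 5 < 18  ✔
C4: x7 = 7 is not in {6, 11, 2}  ✘
C5: values 18, 5, 7 are pairwise distinct  ✔
C6: abs(5 - 18) = 13; 13 > 12, exceeds bound 12  ✘
C7: abs(18 - 4) = 14; 14 ≤ 15  ✔

Constraints 2, 4, and 6 do not hold.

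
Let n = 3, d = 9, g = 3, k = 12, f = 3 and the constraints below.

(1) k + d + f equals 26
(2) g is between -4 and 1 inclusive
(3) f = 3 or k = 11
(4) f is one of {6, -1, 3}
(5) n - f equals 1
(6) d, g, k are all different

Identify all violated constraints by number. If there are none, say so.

The assignment fails constraints 1, 2, 5.

(1) k + d + f = 12 + 9 + 3 = 24, not 26  ✗
(2) g = 3 is outside [-4, 1]  ✗
(3) f = 3 = 3 (first disjunct)  ✓
(4) f = 3 is in {6, -1, 3}  ✓
(5) n - f = 3 - 3 = 0, not 1  ✗
(6) values 9, 3, 12 are pairwise distinct  ✓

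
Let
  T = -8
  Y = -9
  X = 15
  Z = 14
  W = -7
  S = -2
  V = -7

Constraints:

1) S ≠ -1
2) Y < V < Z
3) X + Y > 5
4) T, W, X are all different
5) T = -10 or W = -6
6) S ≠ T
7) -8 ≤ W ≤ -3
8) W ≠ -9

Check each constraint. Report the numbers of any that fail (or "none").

No — constraint 5 is not satisfied.

1) S = -2, and -2 ≠ -1 — satisfied.
2) values -9 < -7 < 14 — satisfied.
3) X + Y = 15 + (-9) = 6; 6 > 5 — satisfied.
4) values -8, -7, 15 are pairwise distinct — satisfied.
5) T = -8 ≠ -10 and W = -7 ≠ -6; both disjuncts false — violated.
6) S = -2, T = -8; distinct — satisfied.
7) W = -7 lies in [-8, -3] — satisfied.
8) W = -7, and -7 ≠ -9 — satisfied.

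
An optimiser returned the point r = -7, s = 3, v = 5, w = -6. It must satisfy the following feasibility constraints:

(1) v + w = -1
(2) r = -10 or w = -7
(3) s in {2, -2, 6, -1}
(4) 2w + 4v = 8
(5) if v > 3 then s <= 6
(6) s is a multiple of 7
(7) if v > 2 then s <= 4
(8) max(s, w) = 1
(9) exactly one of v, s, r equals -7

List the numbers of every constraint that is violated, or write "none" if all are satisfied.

(1) v + w = 5 + (-6) = -1 — satisfied.
(2) r = -7 ≠ -10 and w = -6 ≠ -7; both disjuncts false — violated.
(3) s = 3 is not in {2, -2, 6, -1} — violated.
(4) 2w + 4v = 2(-6) + 4(5) = 8 — satisfied.
(5) v = 5 > 3, so we need s ≤ 6; s = 3 ≤ 6 — satisfied.
(6) 3 = 7*0 + 3, so 7 does not divide 3 — violated.
(7) v = 5 > 2, so we need s ≤ 4; s = 3 ≤ 4 — satisfied.
(8) max(3, -6) = 3, not 1 — violated.
(9) v=5, s=3, r=-7; 1 of them equals -7 — satisfied.

Constraints 2, 3, 6, and 8 are violated.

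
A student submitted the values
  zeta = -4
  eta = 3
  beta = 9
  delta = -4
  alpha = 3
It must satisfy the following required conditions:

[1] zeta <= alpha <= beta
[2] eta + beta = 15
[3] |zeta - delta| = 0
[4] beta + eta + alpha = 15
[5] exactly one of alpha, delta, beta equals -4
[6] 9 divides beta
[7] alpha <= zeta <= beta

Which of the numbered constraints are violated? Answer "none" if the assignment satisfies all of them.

[1] values -4 <= 3 <= 9 — satisfied.
[2] eta + beta = 3 + 9 = 12, not 15 — violated.
[3] |-4 - (-4)| = 0 — satisfied.
[4] beta + eta + alpha = 9 + 3 + 3 = 15 — satisfied.
[5] alpha=3, delta=-4, beta=9; 1 of them equals -4 — satisfied.
[6] 9 / 9 = 1, so 9 divides 9 — satisfied.
[7] values 3, -4, 9; alpha = 3 is not <= zeta = -4 — violated.

The assignment fails constraints 2, 7.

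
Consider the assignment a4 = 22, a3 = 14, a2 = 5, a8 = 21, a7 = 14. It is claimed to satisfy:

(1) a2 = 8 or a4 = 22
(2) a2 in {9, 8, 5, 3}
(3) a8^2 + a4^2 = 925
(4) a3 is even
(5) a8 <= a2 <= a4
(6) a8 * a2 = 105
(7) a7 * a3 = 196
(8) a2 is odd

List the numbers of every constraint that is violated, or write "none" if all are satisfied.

(1) a2 = 5 ≠ 8, but a4 = 22 = 22 (second disjunct)  true
(2) a2 = 5 is in {9, 8, 5, 3}  true
(3) a8^2 + a4^2 = 21^2 + 22^2 = 441 + 484 = 925  true
(4) a3 = 14 is even  true
(5) values 21, 5, 22; a8 = 21 is not <= a2 = 5  false
(6) a8 * a2 = 21 * 5 = 105  true
(7) a7 * a3 = 14 * 14 = 196  true
(8) a2 = 5 is odd  true

Constraint 5 is violated.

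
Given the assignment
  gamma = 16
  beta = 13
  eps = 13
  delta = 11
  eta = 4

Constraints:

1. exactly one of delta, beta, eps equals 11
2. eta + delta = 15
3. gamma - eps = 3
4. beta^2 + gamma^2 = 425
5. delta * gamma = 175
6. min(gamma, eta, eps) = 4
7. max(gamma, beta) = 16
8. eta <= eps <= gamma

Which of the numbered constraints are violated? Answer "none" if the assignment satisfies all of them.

1. delta=11, beta=13, eps=13; 1 of them equals 11  holds
2. eta + delta = 4 + 11 = 15  holds
3. gamma - eps = 16 - 13 = 3  holds
4. beta^2 + gamma^2 = 13^2 + 16^2 = 169 + 256 = 425  holds
5. delta * gamma = 11 * 16 = 176, not 175  fails
6. min(16, 4, 13) = 4  holds
7. max(16, 13) = 16  holds
8. values 4 <= 13 <= 16  holds

The assignment fails constraint 5.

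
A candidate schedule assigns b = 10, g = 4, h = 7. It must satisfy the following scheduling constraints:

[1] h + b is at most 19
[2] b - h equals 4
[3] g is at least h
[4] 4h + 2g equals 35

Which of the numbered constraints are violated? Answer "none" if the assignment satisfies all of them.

Violated: 2, 3, 4.

[1] h + b = 7 + 10 = 17; 17 ≤ 19  yes
[2] b - h = 10 - 7 = 3, not 4  no
[3] g = 4, h = 7; 4 < 7 (want ≥)  no
[4] 4h + 2g = 4(7) + 2(4) = 36, not 35  no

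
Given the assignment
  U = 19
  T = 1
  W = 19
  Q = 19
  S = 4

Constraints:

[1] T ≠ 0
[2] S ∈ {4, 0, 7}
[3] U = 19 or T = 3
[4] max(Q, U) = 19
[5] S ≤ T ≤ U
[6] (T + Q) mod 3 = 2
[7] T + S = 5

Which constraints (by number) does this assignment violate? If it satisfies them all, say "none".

[1] T = 1, and 1 ≠ 0 — satisfied.
[2] S = 4 is in {4, 0, 7} — satisfied.
[3] U = 19 = 19 (first disjunct) — satisfied.
[4] max(19, 19) = 19 — satisfied.
[5] values 4, 1, 19; S = 4 is not ≤ T = 1 — violated.
[6] T + Q = 20; 20 mod 3 = 2 — satisfied.
[7] T + S = 1 + 4 = 5 — satisfied.

Constraint 5 is violated.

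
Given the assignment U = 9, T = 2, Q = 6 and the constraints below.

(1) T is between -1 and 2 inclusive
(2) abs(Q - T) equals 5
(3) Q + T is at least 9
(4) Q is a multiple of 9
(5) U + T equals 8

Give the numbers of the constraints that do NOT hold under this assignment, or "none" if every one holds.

No — constraints 2, 3, 4, and 5 are not satisfied.

(1) T = 2 lies in [-1, 2]  true
(2) abs(6 - 2) = 4, not 5  false
(3) Q + T = 6 + 2 = 8; 8 < 9, bound 9 not met  false
(4) 6 = 9*0 + 6, so 9 does not divide 6  false
(5) U + T = 9 + 2 = 11, not 8  false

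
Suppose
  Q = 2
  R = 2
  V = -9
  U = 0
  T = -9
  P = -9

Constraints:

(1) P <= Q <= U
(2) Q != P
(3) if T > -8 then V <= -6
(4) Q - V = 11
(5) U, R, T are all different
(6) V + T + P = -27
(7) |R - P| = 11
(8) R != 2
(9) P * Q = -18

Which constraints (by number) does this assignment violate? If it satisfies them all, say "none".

(1) values -9, 2, 0; Q = 2 is not <= U = 0 — does not hold.
(2) Q = 2, P = -9; distinct — holds.
(3) T = -9, not > -8; antecedent false, conditional vacuously true — holds.
(4) Q - V = 2 - (-9) = 11 — holds.
(5) values 0, 2, -9 are pairwise distinct — holds.
(6) V + T + P = -9 + (-9) + (-9) = -27 — holds.
(7) |2 - (-9)| = 11 — holds.
(8) R = 2, but 2 is required to differ — does not hold.
(9) P * Q = -9 * 2 = -18 — holds.

Constraints 1, 8 do not hold.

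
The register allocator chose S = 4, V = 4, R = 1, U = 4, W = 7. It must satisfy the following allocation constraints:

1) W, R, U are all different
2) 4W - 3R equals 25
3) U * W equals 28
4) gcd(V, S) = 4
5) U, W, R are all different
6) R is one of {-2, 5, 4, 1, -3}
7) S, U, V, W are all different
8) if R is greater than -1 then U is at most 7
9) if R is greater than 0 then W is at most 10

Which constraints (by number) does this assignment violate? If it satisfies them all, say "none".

1) values 7, 1, 4 are pairwise distinct  yes
2) 4W - 3R = 4(7) - 3(1) = 25  yes
3) U * W = 4 * 7 = 28  yes
4) gcd(4, 4) = 4  yes
5) values 4, 7, 1 are pairwise distinct  yes
6) R = 1 is in {-2, 5, 4, 1, -3}  yes
7) S = U = 4, not all different  no
8) R = 1 > -1, so we need U ≤ 7; U = 4 ≤ 7  yes
9) R = 1 > 0, so we need W ≤ 10; W = 7 ≤ 10  yes

The assignment fails constraint 7.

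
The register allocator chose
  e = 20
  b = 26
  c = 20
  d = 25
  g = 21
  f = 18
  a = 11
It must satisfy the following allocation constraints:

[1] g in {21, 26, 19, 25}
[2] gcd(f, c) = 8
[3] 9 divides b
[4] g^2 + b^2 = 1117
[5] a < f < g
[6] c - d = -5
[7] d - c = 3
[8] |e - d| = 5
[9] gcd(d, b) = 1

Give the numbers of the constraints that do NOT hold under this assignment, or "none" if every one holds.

[1] g = 21 is in {21, 26, 19, 25}  ✓
[2] gcd(18, 20) = 2, not 8  ✗
[3] 26 = 9*2 + 8, so 9 does not divide 26  ✗
[4] g^2 + b^2 = 21^2 + 26^2 = 441 + 676 = 1117  ✓
[5] values 11 < 18 < 21  ✓
[6] c - d = 20 - 25 = -5  ✓
[7] d - c = 25 - 20 = 5, not 3  ✗
[8] |20 - 25| = 5  ✓
[9] gcd(25, 26) = 1  ✓

Constraints 2, 3, 7 are violated.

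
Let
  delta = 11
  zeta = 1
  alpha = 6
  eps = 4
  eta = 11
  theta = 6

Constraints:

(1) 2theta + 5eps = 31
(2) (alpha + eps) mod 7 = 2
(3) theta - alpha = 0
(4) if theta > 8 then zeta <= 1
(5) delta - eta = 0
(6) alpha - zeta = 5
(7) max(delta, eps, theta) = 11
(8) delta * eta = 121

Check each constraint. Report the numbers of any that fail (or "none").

(1) 2theta + 5eps = 2(6) + 5(4) = 32, not 31  ✗
(2) alpha + eps = 10; 10 mod 7 = 3, not 2  ✗
(3) theta - alpha = 6 - 6 = 0  ✓
(4) theta = 6, not > 8; antecedent false, conditional vacuously true  ✓
(5) delta - eta = 11 - 11 = 0  ✓
(6) alpha - zeta = 6 - 1 = 5  ✓
(7) max(11, 4, 6) = 11  ✓
(8) delta * eta = 11 * 11 = 121  ✓

Constraints 1 and 2 are violated.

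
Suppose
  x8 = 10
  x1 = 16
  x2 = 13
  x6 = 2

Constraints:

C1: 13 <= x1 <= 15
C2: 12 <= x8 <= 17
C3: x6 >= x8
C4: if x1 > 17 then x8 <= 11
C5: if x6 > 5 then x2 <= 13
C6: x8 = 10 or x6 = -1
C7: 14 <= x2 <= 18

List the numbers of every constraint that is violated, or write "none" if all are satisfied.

No — constraints 1, 2, 3, and 7 are not satisfied.

C1: x1 = 16 is outside [13, 15] — does not hold.
C2: x8 = 10 is outside [12, 17] — does not hold.
C3: x6 = 2, x8 = 10; 2 < 10 (want ≥) — does not hold.
C4: x1 = 16, not > 17; antecedent false, conditional vacuously true — holds.
C5: x6 = 2, not > 5; antecedent false, conditional vacuously true — holds.
C6: x8 = 10 = 10 (first disjunct) — holds.
C7: x2 = 13 is outside [14, 18] — does not hold.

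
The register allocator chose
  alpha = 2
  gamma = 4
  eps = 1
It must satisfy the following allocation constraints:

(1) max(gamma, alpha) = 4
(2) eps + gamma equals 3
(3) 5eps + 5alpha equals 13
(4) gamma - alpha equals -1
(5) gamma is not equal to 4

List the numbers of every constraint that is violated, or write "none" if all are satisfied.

No — constraints 2, 3, 4, 5 are not satisfied.

(1) max(4, 2) = 4 — satisfied.
(2) eps + gamma = 1 + 4 = 5, not 3 — violated.
(3) 5eps + 5alpha = 5(1) + 5(2) = 15, not 13 — violated.
(4) gamma - alpha = 4 - 2 = 2, not -1 — violated.
(5) gamma = 4, but 4 is required to differ — violated.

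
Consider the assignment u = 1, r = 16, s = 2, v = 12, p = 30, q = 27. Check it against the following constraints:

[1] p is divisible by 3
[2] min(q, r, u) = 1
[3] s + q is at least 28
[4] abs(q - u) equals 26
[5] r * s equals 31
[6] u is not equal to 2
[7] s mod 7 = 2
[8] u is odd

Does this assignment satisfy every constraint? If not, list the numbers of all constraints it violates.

No — constraint 5 is not satisfied.

[1] 30 / 3 = 10, so 3 divides 30  yes
[2] min(27, 16, 1) = 1  yes
[3] s + q = 2 + 27 = 29; 29 ≥ 28  yes
[4] abs(27 - 1) = 26  yes
[5] r * s = 16 * 2 = 32, not 31  no
[6] u = 1, and 1 ≠ 2  yes
[7] 2 mod 7 = 2  yes
[8] u = 1 is odd  yes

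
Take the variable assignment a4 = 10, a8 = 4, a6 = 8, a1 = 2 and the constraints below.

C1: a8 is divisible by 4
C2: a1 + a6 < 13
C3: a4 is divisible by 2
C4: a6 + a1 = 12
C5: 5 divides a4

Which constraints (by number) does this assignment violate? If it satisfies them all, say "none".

C1: 4 / 4 = 1, so 4 divides 4 — holds.
C2: a1 + a6 = 2 + 8 = 10; 10 < 13 — holds.
C3: 10 / 2 = 5, so 2 divides 10 — holds.
C4: a6 + a1 = 8 + 2 = 10, not 12 — does not hold.
C5: 10 / 5 = 2, so 5 divides 10 — holds.

No — constraint 4 is not satisfied.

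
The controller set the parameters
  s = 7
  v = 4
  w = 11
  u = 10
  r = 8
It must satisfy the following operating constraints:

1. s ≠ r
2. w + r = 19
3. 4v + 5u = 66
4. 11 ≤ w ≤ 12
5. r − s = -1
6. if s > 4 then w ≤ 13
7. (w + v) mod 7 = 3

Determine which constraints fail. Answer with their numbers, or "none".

1. s = 7, r = 8; distinct — holds.
2. w + r = 11 + 8 = 19 — holds.
3. 4v + 5u = 4(4) + 5(10) = 66 — holds.
4. w = 11 lies in [11, 12] — holds.
5. r − s = 8 − 7 = 1, not -1 — fails.
6. s = 7 > 4, so we need w ≤ 13; w = 11 ≤ 13 — holds.
7. w + v = 15; 15 mod 7 = 1, not 3 — fails.

Constraints 5 and 7 do not hold.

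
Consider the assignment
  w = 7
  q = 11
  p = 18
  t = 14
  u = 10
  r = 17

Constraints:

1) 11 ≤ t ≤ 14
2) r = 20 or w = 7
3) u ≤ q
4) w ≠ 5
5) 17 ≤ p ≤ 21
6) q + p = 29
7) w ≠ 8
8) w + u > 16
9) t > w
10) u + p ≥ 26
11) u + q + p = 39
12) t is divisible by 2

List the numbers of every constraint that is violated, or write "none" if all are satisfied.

1) t = 14 lies in [11, 14] — satisfied.
2) r = 17 ≠ 20, but w = 7 = 7 (second disjunct) — satisfied.
3) u = 10, q = 11; 10 ≤ 11 — satisfied.
4) w = 7, and 7 ≠ 5 — satisfied.
5) p = 18 lies in [17, 21] — satisfied.
6) q + p = 11 + 18 = 29 — satisfied.
7) w = 7, and 7 ≠ 8 — satisfied.
8) w + u = 7 + 10 = 17; 17 > 16 — satisfied.
9) t = 14, w = 7; 14 > 7 — satisfied.
10) u + p = 10 + 18 = 28; 28 ≥ 26 — satisfied.
11) u + q + p = 10 + 11 + 18 = 39 — satisfied.
12) 14 / 2 = 7, so 2 divides 14 — satisfied.

The assignment satisfies every constraint.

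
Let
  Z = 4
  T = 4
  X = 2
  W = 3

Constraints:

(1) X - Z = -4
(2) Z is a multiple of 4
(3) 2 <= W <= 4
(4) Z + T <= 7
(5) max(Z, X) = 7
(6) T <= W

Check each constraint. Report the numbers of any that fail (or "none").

(1) X - Z = 2 - 4 = -2, not -4 — fails.
(2) 4 / 4 = 1, so 4 divides 4 — holds.
(3) W = 3 lies in [2, 4] — holds.
(4) Z + T = 4 + 4 = 8; 8 > 7, bound 7 not met — fails.
(5) max(4, 2) = 4, not 7 — fails.
(6) T = 4, W = 3; 4 > 3 (want ≤) — fails.

Constraints 1, 4, 5, 6 are violated.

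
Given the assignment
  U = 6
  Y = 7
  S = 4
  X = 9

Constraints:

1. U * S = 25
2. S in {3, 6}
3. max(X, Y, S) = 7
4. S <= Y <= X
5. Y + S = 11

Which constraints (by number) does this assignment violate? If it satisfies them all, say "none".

Constraints 1, 2, and 3 are violated.

1. U * S = 6 * 4 = 24, not 25  ✗
2. S = 4 is not in {3, 6}  ✗
3. max(9, 7, 4) = 9, not 7  ✗
4. values 4 <= 7 <= 9  ✓
5. Y + S = 7 + 4 = 11  ✓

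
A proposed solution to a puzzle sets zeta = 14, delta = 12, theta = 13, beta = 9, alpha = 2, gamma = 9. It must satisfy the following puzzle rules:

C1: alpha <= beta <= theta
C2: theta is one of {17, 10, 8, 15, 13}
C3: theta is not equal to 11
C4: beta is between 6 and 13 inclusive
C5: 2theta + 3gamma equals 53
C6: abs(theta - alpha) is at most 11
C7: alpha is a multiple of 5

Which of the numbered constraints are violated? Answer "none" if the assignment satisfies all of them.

Violated: 7.

C1: values 2 <= 9 <= 13  true
C2: theta = 13 is in {17, 10, 8, 15, 13}  true
C3: theta = 13, and 13 ≠ 11  true
C4: beta = 9 lies in [6, 13]  true
C5: 2theta + 3gamma = 2(13) + 3(9) = 53  true
C6: abs(13 - 2) = 11; 11 ≤ 11  true
C7: 2 = 5*0 + 2, so 5 does not divide 2  false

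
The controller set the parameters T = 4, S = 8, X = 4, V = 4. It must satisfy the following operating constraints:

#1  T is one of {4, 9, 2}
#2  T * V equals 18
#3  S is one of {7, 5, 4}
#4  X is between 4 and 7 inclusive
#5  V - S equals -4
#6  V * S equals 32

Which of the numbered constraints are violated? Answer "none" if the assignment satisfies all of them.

#1 T = 4 is in {4, 9, 2}  yes
#2 T * V = 4 * 4 = 16, not 18  no
#3 S = 8 is not in {7, 5, 4}  no
#4 X = 4 lies in [4, 7]  yes
#5 V - S = 4 - 8 = -4  yes
#6 V * S = 4 * 8 = 32  yes

Constraints 2, 3 are violated.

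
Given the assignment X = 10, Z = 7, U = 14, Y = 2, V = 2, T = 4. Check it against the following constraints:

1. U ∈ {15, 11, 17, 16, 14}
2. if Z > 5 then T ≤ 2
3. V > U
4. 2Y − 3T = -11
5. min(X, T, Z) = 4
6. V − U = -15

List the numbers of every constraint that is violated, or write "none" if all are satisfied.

1. U = 14 is in {15, 11, 17, 16, 14} — holds.
2. Z = 7 > 5, so we need T ≤ 2; but T = 4 > 2 — fails.
3. V = 2, U = 14; 2 ≤ 14 (want >) — fails.
4. 2Y − 3T = 2(2) − 3(4) = -8, not -11 — fails.
5. min(10, 4, 7) = 4 — holds.
6. V − U = 2 − 14 = -12, not -15 — fails.

Constraints 2, 3, 4, and 6 are violated.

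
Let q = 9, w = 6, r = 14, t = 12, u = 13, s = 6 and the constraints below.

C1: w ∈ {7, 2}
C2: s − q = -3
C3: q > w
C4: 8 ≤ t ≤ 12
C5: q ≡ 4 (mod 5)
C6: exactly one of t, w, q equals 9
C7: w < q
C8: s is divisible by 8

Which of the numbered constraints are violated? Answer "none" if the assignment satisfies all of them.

No — constraints 1, 8 are not satisfied.

C1: w = 6 is not in {7, 2}  no
C2: s − q = 6 − 9 = -3  yes
C3: q = 9, w = 6; 9 > 6  yes
C4: t = 12 lies in [8, 12]  yes
C5: 9 mod 5 = 4  yes
C6: t=12, w=6, q=9; 1 of them equals 9  yes
C7: w = 6, q = 9; 6 < 9  yes
C8: 6 = 8×0 + 6, so 8 does not divide 6  no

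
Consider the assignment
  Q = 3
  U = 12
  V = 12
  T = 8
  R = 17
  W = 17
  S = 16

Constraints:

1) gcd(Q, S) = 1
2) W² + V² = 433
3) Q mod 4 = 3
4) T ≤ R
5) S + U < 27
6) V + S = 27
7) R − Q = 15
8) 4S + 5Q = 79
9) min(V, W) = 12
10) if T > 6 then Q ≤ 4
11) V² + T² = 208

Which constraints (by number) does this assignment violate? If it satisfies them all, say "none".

Constraints 5, 6, 7 do not hold.

1) gcd(3, 16) = 1  yes
2) W² + V² = 17² + 12² = 289 + 144 = 433  yes
3) 3 mod 4 = 3  yes
4) T = 8, R = 17; 8 ≤ 17  yes
5) S + U = 16 + 12 = 28; 28 ≥ 27, bound 27 not met  no
6) V + S = 12 + 16 = 28, not 27  no
7) R − Q = 17 − 3 = 14, not 15  no
8) 4S + 5Q = 4(16) + 5(3) = 79  yes
9) min(12, 17) = 12  yes
10) T = 8 > 6, so we need Q ≤ 4; Q = 3 ≤ 4  yes
11) V² + T² = 12² + 8² = 144 + 64 = 208  yes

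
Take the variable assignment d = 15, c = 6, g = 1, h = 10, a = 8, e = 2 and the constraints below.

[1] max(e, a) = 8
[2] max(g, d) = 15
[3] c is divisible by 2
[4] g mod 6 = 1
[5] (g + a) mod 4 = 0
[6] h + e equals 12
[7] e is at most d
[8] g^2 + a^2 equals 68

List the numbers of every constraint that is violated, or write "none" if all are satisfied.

No — constraints 5, 8 are not satisfied.

[1] max(2, 8) = 8  OK
[2] max(1, 15) = 15  OK
[3] 6 / 2 = 3, so 2 divides 6  OK
[4] 1 mod 6 = 1  OK
[5] g + a = 9; 9 mod 4 = 1, not 0  FAIL
[6] h + e = 10 + 2 = 12  OK
[7] e = 2, d = 15; 2 ≤ 15  OK
[8] g^2 + a^2 = 1^2 + 8^2 = 1 + 64 = 65, not 68  FAIL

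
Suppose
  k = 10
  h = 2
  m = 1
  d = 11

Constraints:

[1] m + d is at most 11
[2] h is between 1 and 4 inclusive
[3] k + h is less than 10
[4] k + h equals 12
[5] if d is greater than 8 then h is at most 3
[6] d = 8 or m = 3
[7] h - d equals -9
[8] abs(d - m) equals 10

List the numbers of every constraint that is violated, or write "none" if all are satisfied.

[1] m + d = 1 + 11 = 12; 12 > 11, bound 11 not met  no
[2] h = 2 lies in [1, 4]  yes
[3] k + h = 10 + 2 = 12; 12 ≥ 10, bound 10 not met  no
[4] k + h = 10 + 2 = 12  yes
[5] d = 11 > 8, so we need h ≤ 3; h = 2 ≤ 3  yes
[6] d = 11 ≠ 8 and m = 1 ≠ 3; both disjuncts false  no
[7] h - d = 2 - 11 = -9  yes
[8] abs(11 - 1) = 10  yes

No — constraints 1, 3, 6 are not satisfied.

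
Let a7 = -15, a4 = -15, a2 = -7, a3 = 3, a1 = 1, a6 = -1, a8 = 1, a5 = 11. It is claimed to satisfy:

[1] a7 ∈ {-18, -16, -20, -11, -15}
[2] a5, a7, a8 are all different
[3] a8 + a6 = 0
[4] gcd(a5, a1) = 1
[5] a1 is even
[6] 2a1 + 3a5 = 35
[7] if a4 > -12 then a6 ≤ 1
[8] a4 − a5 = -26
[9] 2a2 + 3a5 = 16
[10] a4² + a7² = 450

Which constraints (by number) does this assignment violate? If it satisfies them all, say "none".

The assignment fails constraints 5 and 9.

[1] a7 = -15 is in {-18, -16, -20, -11, -15}  ✓
[2] values 11, -15, 1 are pairwise distinct  ✓
[3] a8 + a6 = 1 + (-1) = 0  ✓
[4] gcd(11, 1) = 1  ✓
[5] a1 = 1 is odd  ✗
[6] 2a1 + 3a5 = 2(1) + 3(11) = 35  ✓
[7] a4 = -15, not > -12; antecedent false, conditional vacuously true  ✓
[8] a4 − a5 = -15 − 11 = -26  ✓
[9] 2a2 + 3a5 = 2(-7) + 3(11) = 19, not 16  ✗
[10] a4² + a7² = (-15)² + (-15)² = 225 + 225 = 450  ✓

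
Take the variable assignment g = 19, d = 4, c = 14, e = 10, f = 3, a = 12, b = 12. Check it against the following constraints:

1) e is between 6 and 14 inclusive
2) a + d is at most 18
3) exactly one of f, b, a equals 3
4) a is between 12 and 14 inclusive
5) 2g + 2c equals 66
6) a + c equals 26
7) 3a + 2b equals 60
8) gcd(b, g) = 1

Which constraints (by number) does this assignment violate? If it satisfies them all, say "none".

1) e = 10 lies in [6, 14]  true
2) a + d = 12 + 4 = 16; 16 ≤ 18  true
3) f=3, b=12, a=12; 1 of them equals 3  true
4) a = 12 lies in [12, 14]  true
5) 2g + 2c = 2(19) + 2(14) = 66  true
6) a + c = 12 + 14 = 26  true
7) 3a + 2b = 3(12) + 2(12) = 60  true
8) gcd(12, 19) = 1  true

Yes — all constraints hold.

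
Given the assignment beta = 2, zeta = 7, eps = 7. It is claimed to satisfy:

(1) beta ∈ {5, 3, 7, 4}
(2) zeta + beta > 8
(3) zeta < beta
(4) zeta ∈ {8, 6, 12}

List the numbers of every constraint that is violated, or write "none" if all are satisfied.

(1) beta = 2 is not in {5, 3, 7, 4}  ✘
(2) zeta + beta = 7 + 2 = 9; 9 > 8  ✔
(3) zeta = 7, beta = 2; 7 ≥ 2 (want <)  ✘
(4) zeta = 7 is not in {8, 6, 12}  ✘

Constraints 1, 3, and 4 are violated.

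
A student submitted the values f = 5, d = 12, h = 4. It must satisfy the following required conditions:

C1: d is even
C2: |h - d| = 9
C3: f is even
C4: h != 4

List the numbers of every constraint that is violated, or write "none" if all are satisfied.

C1: d = 12 is even  holds
C2: |4 - 12| = 8, not 9  fails
C3: f = 5 is odd  fails
C4: h = 4, but 4 is required to differ  fails

No — constraints 2, 3, 4 are not satisfied.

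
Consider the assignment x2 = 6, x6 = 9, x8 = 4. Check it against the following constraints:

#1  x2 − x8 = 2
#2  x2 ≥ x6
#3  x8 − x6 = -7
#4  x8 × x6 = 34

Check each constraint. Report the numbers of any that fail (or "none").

The assignment fails constraints 2, 3, 4.

#1 x2 − x8 = 6 − 4 = 2  ✓
#2 x2 = 6, x6 = 9; 6 < 9 (want ≥)  ✗
#3 x8 − x6 = 4 − 9 = -5, not -7  ✗
#4 x8 × x6 = 4 × 9 = 36, not 34  ✗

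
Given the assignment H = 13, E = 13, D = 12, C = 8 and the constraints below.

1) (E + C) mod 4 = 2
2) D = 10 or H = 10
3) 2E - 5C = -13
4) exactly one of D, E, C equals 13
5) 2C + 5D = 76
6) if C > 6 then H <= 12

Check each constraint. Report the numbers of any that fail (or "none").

The assignment fails constraints 1, 2, 3, and 6.

1) E + C = 21; 21 mod 4 = 1, not 2 — fails.
2) D = 12 ≠ 10 and H = 13 ≠ 10; both disjuncts false — fails.
3) 2E - 5C = 2(13) - 5(8) = -14, not -13 — fails.
4) D=12, E=13, C=8; 1 of them equals 13 — holds.
5) 2C + 5D = 2(8) + 5(12) = 76 — holds.
6) C = 8 > 6, so we need H ≤ 12; but H = 13 > 12 — fails.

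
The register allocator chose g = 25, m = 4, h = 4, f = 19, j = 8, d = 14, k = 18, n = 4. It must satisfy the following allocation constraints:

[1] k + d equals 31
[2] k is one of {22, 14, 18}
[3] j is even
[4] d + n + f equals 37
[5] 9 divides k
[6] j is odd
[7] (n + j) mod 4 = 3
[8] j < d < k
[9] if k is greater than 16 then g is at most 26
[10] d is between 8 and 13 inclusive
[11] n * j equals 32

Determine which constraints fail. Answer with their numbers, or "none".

Constraints 1, 6, 7, and 10 do not hold.

[1] k + d = 18 + 14 = 32, not 31  ✘
[2] k = 18 is in {22, 14, 18}  ✔
[3] j = 8 is even  ✔
[4] d + n + f = 14 + 4 + 19 = 37  ✔
[5] 18 / 9 = 2, so 9 divides 18  ✔
[6] j = 8 is even  ✘
[7] n + j = 12; 12 mod 4 = 0, not 3  ✘
[8] values 8 < 14 < 18  ✔
[9] k = 18 > 16, so we need g ≤ 26; g = 25 ≤ 26  ✔
[10] d = 14 is outside [8, 13]  ✘
[11] n * j = 4 * 8 = 32  ✔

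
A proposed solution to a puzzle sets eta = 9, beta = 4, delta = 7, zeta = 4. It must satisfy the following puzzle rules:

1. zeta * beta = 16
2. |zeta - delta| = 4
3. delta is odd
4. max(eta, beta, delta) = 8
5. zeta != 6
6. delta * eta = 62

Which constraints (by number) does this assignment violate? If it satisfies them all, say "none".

1. zeta * beta = 4 * 4 = 16 — satisfied.
2. |4 - 7| = 3, not 4 — violated.
3. delta = 7 is odd — satisfied.
4. max(9, 4, 7) = 9, not 8 — violated.
5. zeta = 4, and 4 ≠ 6 — satisfied.
6. delta * eta = 7 * 9 = 63, not 62 — violated.

Constraints 2, 4, and 6 are violated.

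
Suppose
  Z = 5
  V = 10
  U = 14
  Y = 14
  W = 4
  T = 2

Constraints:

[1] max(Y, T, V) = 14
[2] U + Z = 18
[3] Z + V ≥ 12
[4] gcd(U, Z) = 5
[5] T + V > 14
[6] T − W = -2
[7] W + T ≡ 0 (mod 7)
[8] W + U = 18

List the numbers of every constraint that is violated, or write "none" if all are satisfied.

[1] max(14, 2, 10) = 14 — OK.
[2] U + Z = 14 + 5 = 19, not 18 — violated.
[3] Z + V = 5 + 10 = 15; 15 ≥ 12 — OK.
[4] gcd(14, 5) = 1, not 5 — violated.
[5] T + V = 2 + 10 = 12; 12 ≤ 14, bound 14 not met — violated.
[6] T − W = 2 − 4 = -2 — OK.
[7] W + T = 6; 6 mod 7 = 6, not 0 — violated.
[8] W + U = 4 + 14 = 18 — OK.

Violated: 2, 4, 5, and 7.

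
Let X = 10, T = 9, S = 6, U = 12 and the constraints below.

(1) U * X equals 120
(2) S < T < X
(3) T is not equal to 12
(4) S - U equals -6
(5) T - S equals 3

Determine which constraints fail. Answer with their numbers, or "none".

(1) U * X = 12 * 10 = 120 — OK.
(2) values 6 < 9 < 10 — OK.
(3) T = 9, and 9 ≠ 12 — OK.
(4) S - U = 6 - 12 = -6 — OK.
(5) T - S = 9 - 6 = 3 — OK.

Yes — all constraints hold.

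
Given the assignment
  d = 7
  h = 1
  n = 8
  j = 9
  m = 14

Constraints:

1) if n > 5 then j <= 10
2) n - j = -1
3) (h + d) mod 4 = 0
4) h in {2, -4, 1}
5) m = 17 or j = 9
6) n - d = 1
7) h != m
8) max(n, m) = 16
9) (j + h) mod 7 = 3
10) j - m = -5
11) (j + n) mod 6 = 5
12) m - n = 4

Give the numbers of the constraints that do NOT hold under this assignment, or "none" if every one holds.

The assignment fails constraints 8, 12.

1) n = 8 > 5, so we need j ≤ 10; j = 9 ≤ 10 — satisfied.
2) n - j = 8 - 9 = -1 — satisfied.
3) h + d = 8; 8 mod 4 = 0 — satisfied.
4) h = 1 is in {2, -4, 1} — satisfied.
5) m = 14 ≠ 17, but j = 9 = 9 (second disjunct) — satisfied.
6) n - d = 8 - 7 = 1 — satisfied.
7) h = 1, m = 14; distinct — satisfied.
8) max(8, 14) = 14, not 16 — violated.
9) j + h = 10; 10 mod 7 = 3 — satisfied.
10) j - m = 9 - 14 = -5 — satisfied.
11) j + n = 17; 17 mod 6 = 5 — satisfied.
12) m - n = 14 - 8 = 6, not 4 — violated.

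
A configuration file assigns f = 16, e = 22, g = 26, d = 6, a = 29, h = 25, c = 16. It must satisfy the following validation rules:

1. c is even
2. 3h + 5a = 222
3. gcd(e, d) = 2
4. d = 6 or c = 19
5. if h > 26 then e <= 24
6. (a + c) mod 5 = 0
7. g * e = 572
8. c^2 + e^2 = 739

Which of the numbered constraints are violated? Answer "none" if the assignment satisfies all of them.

Constraints 2, 8 are violated.

1. c = 16 is even  holds
2. 3h + 5a = 3(25) + 5(29) = 220, not 222  fails
3. gcd(22, 6) = 2  holds
4. d = 6 = 6 (first disjunct)  holds
5. h = 25, not > 26; antecedent false, conditional vacuously true  holds
6. a + c = 45; 45 mod 5 = 0  holds
7. g * e = 26 * 22 = 572  holds
8. c^2 + e^2 = 16^2 + 22^2 = 256 + 484 = 740, not 739  fails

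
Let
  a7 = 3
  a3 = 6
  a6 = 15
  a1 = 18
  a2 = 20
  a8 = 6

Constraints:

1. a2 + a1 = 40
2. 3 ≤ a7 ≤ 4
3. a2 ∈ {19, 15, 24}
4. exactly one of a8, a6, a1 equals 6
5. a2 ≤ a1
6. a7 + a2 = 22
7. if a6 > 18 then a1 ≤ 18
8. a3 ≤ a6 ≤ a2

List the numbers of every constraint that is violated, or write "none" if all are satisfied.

1. a2 + a1 = 20 + 18 = 38, not 40  FAIL
2. a7 = 3 lies in [3, 4]  OK
3. a2 = 20 is not in {19, 15, 24}  FAIL
4. a8=6, a6=15, a1=18; 1 of them equals 6  OK
5. a2 = 20, a1 = 18; 20 > 18 (want ≤)  FAIL
6. a7 + a2 = 3 + 20 = 23, not 22  FAIL
7. a6 = 15, not > 18; antecedent false, conditional vacuously true  OK
8. values 6 ≤ 15 ≤ 20  OK

Violated: 1, 3, 5, and 6.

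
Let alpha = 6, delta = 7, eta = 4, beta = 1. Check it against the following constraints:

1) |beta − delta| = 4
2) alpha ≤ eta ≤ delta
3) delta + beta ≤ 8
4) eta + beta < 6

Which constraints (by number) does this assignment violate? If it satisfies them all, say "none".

Violated: 1 and 2.

1) |1 − 7| = 6, not 4  false
2) values 6, 4, 7; alpha = 6 is not ≤ eta = 4  false
3) delta + beta = 7 + 1 = 8; 8 ≤ 8  true
4) eta + beta = 4 + 1 = 5; 5 < 6  true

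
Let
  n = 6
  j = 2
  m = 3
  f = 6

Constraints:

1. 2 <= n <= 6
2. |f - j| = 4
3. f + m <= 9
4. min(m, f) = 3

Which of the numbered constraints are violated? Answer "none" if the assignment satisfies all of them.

None — every constraint holds.

1. n = 6 lies in [2, 6] — holds.
2. |6 - 2| = 4 — holds.
3. f + m = 6 + 3 = 9; 9 ≤ 9 — holds.
4. min(3, 6) = 3 — holds.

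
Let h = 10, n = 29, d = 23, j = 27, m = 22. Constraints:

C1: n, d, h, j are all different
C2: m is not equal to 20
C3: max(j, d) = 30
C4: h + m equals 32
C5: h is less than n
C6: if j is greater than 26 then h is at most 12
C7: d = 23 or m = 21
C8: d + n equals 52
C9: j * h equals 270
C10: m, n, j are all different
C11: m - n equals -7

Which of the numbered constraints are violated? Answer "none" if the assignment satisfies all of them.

No — constraint 3 is not satisfied.

C1: values 29, 23, 10, 27 are pairwise distinct — holds.
C2: m = 22, and 22 ≠ 20 — holds.
C3: max(27, 23) = 27, not 30 — does not hold.
C4: h + m = 10 + 22 = 32 — holds.
C5: h = 10, n = 29; 10 < 29 — holds.
C6: j = 27 > 26, so we need h ≤ 12; h = 10 ≤ 12 — holds.
C7: d = 23 = 23 (first disjunct) — holds.
C8: d + n = 23 + 29 = 52 — holds.
C9: j * h = 27 * 10 = 270 — holds.
C10: values 22, 29, 27 are pairwise distinct — holds.
C11: m - n = 22 - 29 = -7 — holds.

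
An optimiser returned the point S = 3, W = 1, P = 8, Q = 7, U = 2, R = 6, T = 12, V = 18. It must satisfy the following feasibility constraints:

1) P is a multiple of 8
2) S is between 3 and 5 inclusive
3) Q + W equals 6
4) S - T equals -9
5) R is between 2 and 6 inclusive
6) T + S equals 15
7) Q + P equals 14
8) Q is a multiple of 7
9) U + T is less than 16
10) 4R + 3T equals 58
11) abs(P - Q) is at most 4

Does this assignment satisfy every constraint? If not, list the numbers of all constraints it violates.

1) 8 / 8 = 1, so 8 divides 8  true
2) S = 3 lies in [3, 5]  true
3) Q + W = 7 + 1 = 8, not 6  false
4) S - T = 3 - 12 = -9  true
5) R = 6 lies in [2, 6]  true
6) T + S = 12 + 3 = 15  true
7) Q + P = 7 + 8 = 15, not 14  false
8) 7 / 7 = 1, so 7 divides 7  true
9) U + T = 2 + 12 = 14; 14 < 16  true
10) 4R + 3T = 4(6) + 3(12) = 60, not 58  false
11) abs(8 - 7) = 1; 1 ≤ 4  true

Constraints 3, 7, and 10 do not hold.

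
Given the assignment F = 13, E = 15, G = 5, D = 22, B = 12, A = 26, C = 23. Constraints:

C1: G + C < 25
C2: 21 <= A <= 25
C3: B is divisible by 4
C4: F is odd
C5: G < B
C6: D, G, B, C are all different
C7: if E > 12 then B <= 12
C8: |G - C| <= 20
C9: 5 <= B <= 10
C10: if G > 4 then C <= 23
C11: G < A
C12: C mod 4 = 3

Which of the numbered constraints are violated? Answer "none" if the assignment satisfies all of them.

Violated: 1, 2, and 9.

C1: G + C = 5 + 23 = 28; 28 ≥ 25, bound 25 not met — fails.
C2: A = 26 is outside [21, 25] — fails.
C3: 12 / 4 = 3, so 4 divides 12 — holds.
C4: F = 13 is odd — holds.
C5: G = 5, B = 12; 5 < 12 — holds.
C6: values 22, 5, 12, 23 are pairwise distinct — holds.
C7: E = 15 > 12, so we need B ≤ 12; B = 12 ≤ 12 — holds.
C8: |5 - 23| = 18; 18 ≤ 20 — holds.
C9: B = 12 is outside [5, 10] — fails.
C10: G = 5 > 4, so we need C ≤ 23; C = 23 ≤ 23 — holds.
C11: G = 5, A = 26; 5 < 26 — holds.
C12: 23 mod 4 = 3 — holds.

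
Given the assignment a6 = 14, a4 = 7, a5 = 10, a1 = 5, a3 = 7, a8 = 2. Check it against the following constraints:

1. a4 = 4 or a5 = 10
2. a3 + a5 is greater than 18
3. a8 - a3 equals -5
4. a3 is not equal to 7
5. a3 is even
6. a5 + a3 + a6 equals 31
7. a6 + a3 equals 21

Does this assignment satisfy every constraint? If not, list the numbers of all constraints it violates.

1. a4 = 7 ≠ 4, but a5 = 10 = 10 (second disjunct) — holds.
2. a3 + a5 = 7 + 10 = 17; 17 ≤ 18, bound 18 not met — does not hold.
3. a8 - a3 = 2 - 7 = -5 — holds.
4. a3 = 7, but 7 is required to differ — does not hold.
5. a3 = 7 is odd — does not hold.
6. a5 + a3 + a6 = 10 + 7 + 14 = 31 — holds.
7. a6 + a3 = 14 + 7 = 21 — holds.

No — constraints 2, 4, and 5 are not satisfied.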